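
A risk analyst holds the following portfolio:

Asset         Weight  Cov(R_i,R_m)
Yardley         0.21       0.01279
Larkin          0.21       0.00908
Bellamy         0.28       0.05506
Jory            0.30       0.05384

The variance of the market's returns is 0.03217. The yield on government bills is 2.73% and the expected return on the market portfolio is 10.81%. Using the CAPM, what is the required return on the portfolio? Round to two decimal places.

β_Yardley = 0.01279 / 0.03217 = 0.3976
β_Larkin = 0.00908 / 0.03217 = 0.2823
β_Bellamy = 0.05506 / 0.03217 = 1.7115
β_Jory = 0.05384 / 0.03217 = 1.6736
β_P = Σ w_i β_i = 0.21×0.3976 + 0.21×0.2823 + 0.28×1.7115 + 0.30×1.6736 = 1.1241
MRP = 10.81% − 2.73% = 8.08%
E(R_P) = R_f + β_P × MRP = 2.73% + 1.1241 × 8.08% = 11.81%

11.81%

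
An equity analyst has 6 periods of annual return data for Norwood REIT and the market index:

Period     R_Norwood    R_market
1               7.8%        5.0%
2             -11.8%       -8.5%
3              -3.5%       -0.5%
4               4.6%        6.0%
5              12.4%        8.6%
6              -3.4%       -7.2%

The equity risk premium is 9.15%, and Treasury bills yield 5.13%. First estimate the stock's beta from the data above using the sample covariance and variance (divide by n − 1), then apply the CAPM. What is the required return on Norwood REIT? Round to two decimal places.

Mean R_i = (7.8 − 11.8 − 3.5 + 4.6 + 12.4 − 3.4) / 6 = 1.0167%
Mean R_m = (5.0 − 8.5 − 0.5 + 6.0 + 8.6 − 7.2) / 6 = 0.5667%
Σ(R_i − R̄_i)(R_m − R̄_m) = 296.3133  ⇒  Cov = 296.3133 / 5 = 59.2627
Σ(R_m − R̄_m)² = 257.3733  ⇒  Var(R_m) = 257.3733 / 5 = 51.4747
β = Cov / Var(R_m) = 59.2627 / 51.4747 = 1.1513
E(R) = R_f + β × MRP = 5.13% + 1.1513 × 9.15% = 15.66%

15.66%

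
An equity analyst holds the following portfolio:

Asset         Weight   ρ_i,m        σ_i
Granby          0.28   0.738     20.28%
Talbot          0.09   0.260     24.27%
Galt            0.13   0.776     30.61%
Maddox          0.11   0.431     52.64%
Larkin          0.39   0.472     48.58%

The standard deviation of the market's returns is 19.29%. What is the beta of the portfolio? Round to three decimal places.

1.000

β_Granby = 0.738 × 20.28% / 19.29% = 0.7759
β_Talbot = 0.260 × 24.27% / 19.29% = 0.3271
β_Galt = 0.776 × 30.61% / 19.29% = 1.2314
β_Maddox = 0.431 × 52.64% / 19.29% = 1.1761
β_Larkin = 0.472 × 48.58% / 19.29% = 1.1887
β_P = Σ w_i β_i = 0.28×0.7759 + 0.09×0.3271 + 0.13×1.2314 + 0.11×1.1761 + 0.39×1.1887 = 0.9997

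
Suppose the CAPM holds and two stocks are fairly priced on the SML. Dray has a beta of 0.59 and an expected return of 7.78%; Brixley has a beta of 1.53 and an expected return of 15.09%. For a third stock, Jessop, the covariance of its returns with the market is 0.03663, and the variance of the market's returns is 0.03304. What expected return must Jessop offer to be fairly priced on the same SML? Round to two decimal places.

MRP = (15.09% − 7.78%) / (1.53 − 0.59) = 7.7766%
R_f = 7.78% − 0.59 × 7.7766% = 3.1918%
β_Jessop = Cov / Var(R_m) = 0.03663 / 0.03304 = 1.1087
E(R_Jessop) = R_f + β × MRP = 3.1918% + 1.1087 × 7.7766% = 11.81%

11.81%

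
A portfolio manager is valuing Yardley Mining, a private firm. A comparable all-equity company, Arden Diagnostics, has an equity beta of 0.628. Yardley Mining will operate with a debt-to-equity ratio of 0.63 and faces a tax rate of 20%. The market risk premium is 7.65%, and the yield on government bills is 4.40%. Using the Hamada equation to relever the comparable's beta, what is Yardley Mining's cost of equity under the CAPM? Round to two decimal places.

11.63%

β_L = β_U × [1 + (1 − t)(D/E)] = 0.628 × [1 + (1 − 0.20) × 0.63]
    = 0.628 × [1 + 0.80 × 0.63] = 0.628 × 1.5040 = 0.9445
E(R) = R_f + β_L × MRP = 4.40% + 0.9445 × 7.65% = 11.63%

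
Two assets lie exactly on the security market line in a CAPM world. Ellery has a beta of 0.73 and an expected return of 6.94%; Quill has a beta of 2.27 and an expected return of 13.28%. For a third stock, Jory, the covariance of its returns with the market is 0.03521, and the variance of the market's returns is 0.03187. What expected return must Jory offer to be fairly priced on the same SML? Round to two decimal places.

MRP = (13.28% − 6.94%) / (2.27 − 0.73) = 4.1169%
R_f = 6.94% − 0.73 × 4.1169% = 3.9347%
β_Jory = Cov / Var(R_m) = 0.03521 / 0.03187 = 1.1048
E(R_Jory) = R_f + β × MRP = 3.9347% + 1.1048 × 4.1169% = 8.48%

8.48%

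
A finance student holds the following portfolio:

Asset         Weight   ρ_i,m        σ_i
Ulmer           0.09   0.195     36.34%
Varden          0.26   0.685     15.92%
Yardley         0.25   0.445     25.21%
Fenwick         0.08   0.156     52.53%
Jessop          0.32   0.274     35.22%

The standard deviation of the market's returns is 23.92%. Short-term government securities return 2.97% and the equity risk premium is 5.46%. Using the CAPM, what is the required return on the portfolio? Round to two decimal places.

β_Ulmer = 0.195 × 36.34% / 23.92% = 0.2963
β_Varden = 0.685 × 15.92% / 23.92% = 0.4559
β_Yardley = 0.445 × 25.21% / 23.92% = 0.4690
β_Fenwick = 0.156 × 52.53% / 23.92% = 0.3426
β_Jessop = 0.274 × 35.22% / 23.92% = 0.4034
β_P = Σ w_i β_i = 0.09×0.2963 + 0.26×0.4559 + 0.25×0.4690 + 0.08×0.3426 + 0.32×0.4034 = 0.4189
E(R_P) = R_f + β_P × MRP = 2.97% + 0.4189 × 5.46% = 5.26%

5.26%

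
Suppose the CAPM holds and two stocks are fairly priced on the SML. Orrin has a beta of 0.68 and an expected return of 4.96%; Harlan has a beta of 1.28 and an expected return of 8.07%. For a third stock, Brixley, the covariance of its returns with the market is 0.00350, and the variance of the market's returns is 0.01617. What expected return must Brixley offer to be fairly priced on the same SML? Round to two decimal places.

MRP = (8.07% − 4.96%) / (1.28 − 0.68) = 5.1833%
R_f = 4.96% − 0.68 × 5.1833% = 1.4354%
β_Brixley = Cov / Var(R_m) = 0.00350 / 0.01617 = 0.2165
E(R_Brixley) = R_f + β × MRP = 1.4354% + 0.2165 × 5.1833% = 2.56%

2.56%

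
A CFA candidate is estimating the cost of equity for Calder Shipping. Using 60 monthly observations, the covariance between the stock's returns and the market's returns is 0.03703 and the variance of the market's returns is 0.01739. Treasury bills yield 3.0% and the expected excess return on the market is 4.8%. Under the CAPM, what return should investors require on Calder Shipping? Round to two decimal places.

β = Cov(R_i, R_m) / Var(R_m) = 0.03703 / 0.01739 = 2.1294
E(R) = R_f + β × MRP = 3.0% + 2.1294 × 4.8% = 13.22%

13.22%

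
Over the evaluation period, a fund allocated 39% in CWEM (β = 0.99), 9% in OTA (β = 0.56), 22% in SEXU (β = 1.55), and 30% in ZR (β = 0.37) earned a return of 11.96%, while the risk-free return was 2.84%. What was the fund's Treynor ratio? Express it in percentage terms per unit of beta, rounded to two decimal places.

10.26%

β_P = 0.39×0.99 + 0.09×0.56 + 0.22×1.55 + 0.30×0.37 = 0.8885
Treynor = (R_P − R_f) / β_P = (11.96% − 2.84%) / 0.8885 = 9.12% / 0.8885 = 10.26%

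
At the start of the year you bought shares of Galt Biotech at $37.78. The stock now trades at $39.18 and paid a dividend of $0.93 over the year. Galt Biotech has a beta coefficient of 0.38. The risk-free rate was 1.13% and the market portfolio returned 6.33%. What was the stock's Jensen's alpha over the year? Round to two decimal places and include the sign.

+3.06%

Realised HPR = (P1 + D1 − P0) / P0 = (39.18 + 0.93 − 37.78) / 37.78 = 2.33 / 37.78 = 6.1673%
MRP = 6.33% − 1.13% = 5.20%
CAPM required = R_f + β·MRP = 1.13% + 0.38 × 5.20% = 3.1060%
α = realised − required = 6.1673% − 3.1060% = +3.06%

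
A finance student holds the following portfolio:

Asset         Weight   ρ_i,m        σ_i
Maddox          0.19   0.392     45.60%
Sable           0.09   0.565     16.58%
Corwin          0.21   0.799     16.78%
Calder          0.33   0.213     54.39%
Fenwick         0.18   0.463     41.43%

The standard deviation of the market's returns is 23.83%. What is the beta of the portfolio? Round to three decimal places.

0.601

β_Maddox = 0.392 × 45.60% / 23.83% = 0.7501
β_Sable = 0.565 × 16.58% / 23.83% = 0.3931
β_Corwin = 0.799 × 16.78% / 23.83% = 0.5626
β_Calder = 0.213 × 54.39% / 23.83% = 0.4862
β_Fenwick = 0.463 × 41.43% / 23.83% = 0.8050
β_P = Σ w_i β_i = 0.19×0.7501 + 0.09×0.3931 + 0.21×0.5626 + 0.33×0.4862 + 0.18×0.8050 = 0.6014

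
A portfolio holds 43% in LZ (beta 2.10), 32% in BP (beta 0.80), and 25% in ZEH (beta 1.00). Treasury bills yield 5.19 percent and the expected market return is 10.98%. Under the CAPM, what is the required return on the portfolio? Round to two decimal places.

13.35%

β_P = Σ w_i β_i = 0.43×2.10 + 0.32×0.80 + 0.25×1.00 = 1.4090
MRP = 10.98% − 5.19% = 5.79%
E(R_P) = R_f + β_P × MRP = 5.19% + 1.4090 × 5.79% = 13.35%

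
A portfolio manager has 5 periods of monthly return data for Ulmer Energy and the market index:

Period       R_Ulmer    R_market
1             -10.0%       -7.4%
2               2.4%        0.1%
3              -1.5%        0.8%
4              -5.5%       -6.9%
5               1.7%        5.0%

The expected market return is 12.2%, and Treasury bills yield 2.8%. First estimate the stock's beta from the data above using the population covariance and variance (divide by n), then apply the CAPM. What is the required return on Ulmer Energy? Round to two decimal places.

Mean R_i = (-10.0 + 2.4 − 1.5 − 5.5 + 1.7) / 5 = -2.5800%
Mean R_m = (-7.4 + 0.1 + 0.8 − 6.9 + 5.0) / 5 = -1.6800%
Σ(R_i − R̄_i)(R_m − R̄_m) = 97.8180  ⇒  Cov = 97.8180 / 5 = 19.5636
Σ(R_m − R̄_m)² = 113.9080  ⇒  Var(R_m) = 113.9080 / 5 = 22.7816
β = Cov / Var(R_m) = 19.5636 / 22.7816 = 0.8587
MRP = 12.2% − 2.8% = 9.40%
E(R) = R_f + β × MRP = 2.8% + 0.8587 × 9.4% = 10.87%

10.87%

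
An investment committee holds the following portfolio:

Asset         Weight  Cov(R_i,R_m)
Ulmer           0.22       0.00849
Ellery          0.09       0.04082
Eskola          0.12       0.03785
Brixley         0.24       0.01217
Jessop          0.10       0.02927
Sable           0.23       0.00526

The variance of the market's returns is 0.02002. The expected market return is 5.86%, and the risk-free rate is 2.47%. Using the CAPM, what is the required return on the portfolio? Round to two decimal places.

5.37%

β_Ulmer = 0.00849 / 0.02002 = 0.4241
β_Ellery = 0.04082 / 0.02002 = 2.0390
β_Eskola = 0.03785 / 0.02002 = 1.8906
β_Brixley = 0.01217 / 0.02002 = 0.6079
β_Jessop = 0.02927 / 0.02002 = 1.4620
β_Sable = 0.00526 / 0.02002 = 0.2627
β_P = Σ w_i β_i = 0.22×0.4241 + 0.09×2.0390 + 0.12×1.8906 + 0.24×0.6079 + 0.10×1.4620 + 0.23×0.2627 = 0.8562
MRP = 5.86% − 2.47% = 3.39%
E(R_P) = R_f + β_P × MRP = 2.47% + 0.8562 × 3.39% = 5.37%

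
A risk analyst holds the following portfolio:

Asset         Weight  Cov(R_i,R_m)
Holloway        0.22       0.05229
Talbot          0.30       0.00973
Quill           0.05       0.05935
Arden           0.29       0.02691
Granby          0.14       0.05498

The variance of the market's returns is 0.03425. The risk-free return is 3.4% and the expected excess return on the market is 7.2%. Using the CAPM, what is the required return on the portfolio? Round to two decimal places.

β_Holloway = 0.05229 / 0.03425 = 1.5267
β_Talbot = 0.00973 / 0.03425 = 0.2841
β_Quill = 0.05935 / 0.03425 = 1.7328
β_Arden = 0.02691 / 0.03425 = 0.7857
β_Granby = 0.05498 / 0.03425 = 1.6053
β_P = Σ w_i β_i = 0.22×1.5267 + 0.30×0.2841 + 0.05×1.7328 + 0.29×0.7857 + 0.14×1.6053 = 0.9603
E(R_P) = R_f + β_P × MRP = 3.4% + 0.9603 × 7.2% = 10.31%

10.31%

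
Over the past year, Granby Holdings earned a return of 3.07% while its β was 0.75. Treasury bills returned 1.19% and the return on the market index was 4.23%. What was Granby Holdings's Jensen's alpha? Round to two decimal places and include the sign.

Market excess return = 4.23% − 1.19% = 3.04%
CAPM benchmark = R_f + β(R_m − R_f) = 1.19% + 0.75 × 3.04% = 3.4700%
α = actual − benchmark = 3.07% − 3.4700% = -0.40%

-0.40%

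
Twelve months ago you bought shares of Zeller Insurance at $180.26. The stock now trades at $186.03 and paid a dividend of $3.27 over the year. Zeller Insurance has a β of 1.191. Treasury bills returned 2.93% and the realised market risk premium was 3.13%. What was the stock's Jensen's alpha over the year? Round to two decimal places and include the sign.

Realised HPR = (P1 + D1 − P0) / P0 = (186.03 + 3.27 − 180.26) / 180.26 = 9.04 / 180.26 = 5.0150%
CAPM required = R_f + β·MRP = 2.93% + 1.191 × 3.13% = 6.65783%
α = realised − required = 5.0150% − 6.65783% = -1.64%

-1.64%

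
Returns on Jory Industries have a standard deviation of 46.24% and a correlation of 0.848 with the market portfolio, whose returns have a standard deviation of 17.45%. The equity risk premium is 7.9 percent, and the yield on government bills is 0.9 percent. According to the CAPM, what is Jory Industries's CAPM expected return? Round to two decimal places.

β = ρ × σ_i / σ_m = 0.848 × 46.24% / 17.45% = 2.2471
E(R) = 0.9% + 2.2471 × 7.9% = 18.65%

18.65%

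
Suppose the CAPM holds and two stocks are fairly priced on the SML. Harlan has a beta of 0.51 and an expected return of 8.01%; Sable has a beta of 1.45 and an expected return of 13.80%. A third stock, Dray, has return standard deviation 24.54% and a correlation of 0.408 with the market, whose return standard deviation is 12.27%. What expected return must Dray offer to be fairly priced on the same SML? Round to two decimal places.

9.89%

MRP = (13.80% − 8.01%) / (1.45 − 0.51) = 6.1596%
R_f = 8.01% − 0.51 × 6.1596% = 4.8686%
β_Dray = ρ·σ_i/σ_m = 0.408 × 24.54 / 12.27 = 0.8160
E(R_Dray) = R_f + β × MRP = 4.8686% + 0.8160 × 6.1596% = 9.89%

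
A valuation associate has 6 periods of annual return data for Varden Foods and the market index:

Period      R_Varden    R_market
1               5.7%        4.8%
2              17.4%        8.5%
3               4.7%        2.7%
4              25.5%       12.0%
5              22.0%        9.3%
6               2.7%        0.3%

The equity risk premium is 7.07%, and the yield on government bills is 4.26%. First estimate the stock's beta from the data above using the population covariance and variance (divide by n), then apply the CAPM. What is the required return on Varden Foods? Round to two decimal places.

19.52%

Mean R_i = (5.7 + 17.4 + 4.7 + 25.5 + 22.0 + 2.7) / 6 = 13.0000%
Mean R_m = (4.8 + 8.5 + 2.7 + 12.0 + 9.3 + 0.3) / 6 = 6.2667%
Σ(R_i − R̄_i)(R_m − R̄_m) = 210.5600  ⇒  Cov = 210.5600 / 6 = 35.0933
Σ(R_m − R̄_m)² = 97.5333  ⇒  Var(R_m) = 97.5333 / 6 = 16.2556
β = Cov / Var(R_m) = 35.0933 / 16.2556 = 2.1588
E(R) = R_f + β × MRP = 4.26% + 2.1588 × 7.07% = 19.52%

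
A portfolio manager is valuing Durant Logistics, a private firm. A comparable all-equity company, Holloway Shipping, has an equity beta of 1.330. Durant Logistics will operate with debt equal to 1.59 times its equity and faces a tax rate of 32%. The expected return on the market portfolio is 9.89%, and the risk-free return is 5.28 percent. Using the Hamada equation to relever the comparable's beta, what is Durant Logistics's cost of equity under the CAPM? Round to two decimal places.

β_L = β_U × [1 + (1 − t)(D/E)] = 1.330 × [1 + (1 − 0.32) × 1.59]
    = 1.330 × [1 + 0.68 × 1.59] = 1.330 × 2.0812 = 2.7680
MRP = 9.89% − 5.28% = 4.61%
E(R) = R_f + β_L × MRP = 5.28% + 2.7680 × 4.61% = 18.04%

18.04%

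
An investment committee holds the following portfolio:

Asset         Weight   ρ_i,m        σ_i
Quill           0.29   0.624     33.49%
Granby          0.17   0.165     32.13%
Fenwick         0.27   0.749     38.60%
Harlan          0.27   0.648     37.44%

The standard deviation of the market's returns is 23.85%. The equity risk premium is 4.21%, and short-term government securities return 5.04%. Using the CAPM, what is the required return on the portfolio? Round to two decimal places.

8.80%

β_Quill = 0.624 × 33.49% / 23.85% = 0.8762
β_Granby = 0.165 × 32.13% / 23.85% = 0.2223
β_Fenwick = 0.749 × 38.60% / 23.85% = 1.2122
β_Harlan = 0.648 × 37.44% / 23.85% = 1.0172
β_P = Σ w_i β_i = 0.29×0.8762 + 0.17×0.2223 + 0.27×1.2122 + 0.27×1.0172 = 0.8938
E(R_P) = R_f + β_P × MRP = 5.04% + 0.8938 × 4.21% = 8.80%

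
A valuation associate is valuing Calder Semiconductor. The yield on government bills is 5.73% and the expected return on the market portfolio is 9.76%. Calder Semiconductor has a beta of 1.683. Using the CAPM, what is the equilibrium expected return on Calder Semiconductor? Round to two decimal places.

Market risk premium = E(R_m) − R_f = 9.76% − 5.73% = 4.03%
E(R) = R_f + β × MRP = 5.73% + 1.683 × 4.03% = 12.51%

12.51%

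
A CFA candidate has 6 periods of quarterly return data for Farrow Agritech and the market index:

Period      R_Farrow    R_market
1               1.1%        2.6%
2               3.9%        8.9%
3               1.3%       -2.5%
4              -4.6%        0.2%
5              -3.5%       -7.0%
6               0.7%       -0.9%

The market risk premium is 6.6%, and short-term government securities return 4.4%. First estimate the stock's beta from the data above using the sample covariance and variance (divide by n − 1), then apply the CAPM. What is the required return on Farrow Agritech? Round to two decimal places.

Mean R_i = (1.1 + 3.9 + 1.3 − 4.6 − 3.5 + 0.7) / 6 = -0.1833%
Mean R_m = (2.6 + 8.9 − 2.5 + 0.2 − 7.0 − 0.9) / 6 = 0.2167%
Σ(R_i − R̄_i)(R_m − R̄_m) = 57.5083  ⇒  Cov = 57.5083 / 5 = 11.5017
Σ(R_m − R̄_m)² = 141.7883  ⇒  Var(R_m) = 141.7883 / 5 = 28.3577
β = Cov / Var(R_m) = 11.5017 / 28.3577 = 0.4056
E(R) = R_f + β × MRP = 4.4% + 0.4056 × 6.6% = 7.08%

7.08%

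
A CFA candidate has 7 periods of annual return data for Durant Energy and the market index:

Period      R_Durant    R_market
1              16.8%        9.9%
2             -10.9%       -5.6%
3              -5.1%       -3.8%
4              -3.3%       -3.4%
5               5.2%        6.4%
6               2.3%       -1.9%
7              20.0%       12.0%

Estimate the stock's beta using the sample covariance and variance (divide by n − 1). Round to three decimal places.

1.506

Mean R_i = (16.8 − 10.9 − 5.1 − 3.3 + 5.2 + 2.3 + 20.0) / 7 = 3.5714%
Mean R_m = (9.9 − 5.6 − 3.8 − 3.4 + 6.4 − 1.9 + 12.0) / 7 = 1.9429%
Σ(R_i − R̄_i)(R_m − R̄_m) = 478.2986  ⇒  Cov = 478.2986 / 6 = 79.7164
Σ(R_m − R̄_m)² = 317.5171  ⇒  Var(R_m) = 317.5171 / 6 = 52.9195
β = Cov / Var(R_m) = 79.7164 / 52.9195 = 1.5064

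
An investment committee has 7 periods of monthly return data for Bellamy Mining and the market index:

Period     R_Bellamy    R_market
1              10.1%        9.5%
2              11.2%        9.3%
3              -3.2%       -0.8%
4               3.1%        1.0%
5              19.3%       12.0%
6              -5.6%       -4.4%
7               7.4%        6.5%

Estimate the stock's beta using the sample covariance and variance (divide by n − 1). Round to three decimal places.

1.363

Mean R_i = (10.1 + 11.2 − 3.2 + 3.1 + 19.3 − 5.6 + 7.4) / 7 = 6.0429%
Mean R_m = (9.5 + 9.3 − 0.8 + 1.0 + 12.0 − 4.4 + 6.5) / 7 = 4.7286%
Σ(R_i − R̄_i)(R_m − R̄_m) = 310.0914  ⇒  Cov = 310.0914 / 6 = 51.6819
Σ(R_m − R̄_m)² = 227.4743  ⇒  Var(R_m) = 227.4743 / 6 = 37.9124
β = Cov / Var(R_m) = 51.6819 / 37.9124 = 1.3632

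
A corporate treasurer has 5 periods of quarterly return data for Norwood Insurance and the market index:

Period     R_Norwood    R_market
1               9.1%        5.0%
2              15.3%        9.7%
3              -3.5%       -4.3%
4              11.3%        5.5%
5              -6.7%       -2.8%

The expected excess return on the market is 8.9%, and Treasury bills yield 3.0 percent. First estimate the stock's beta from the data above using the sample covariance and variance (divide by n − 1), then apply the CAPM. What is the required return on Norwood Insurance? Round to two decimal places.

17.05%

Mean R_i = (9.1 + 15.3 − 3.5 + 11.3 − 6.7) / 5 = 5.1000%
Mean R_m = (5.0 + 9.7 − 4.3 + 5.5 − 2.8) / 5 = 2.6200%
Σ(R_i − R̄_i)(R_m − R̄_m) = 223.0600  ⇒  Cov = 223.0600 / 4 = 55.7650
Σ(R_m − R̄_m)² = 141.3480  ⇒  Var(R_m) = 141.3480 / 4 = 35.3370
β = Cov / Var(R_m) = 55.7650 / 35.3370 = 1.5781
E(R) = R_f + β × MRP = 3.0% + 1.5781 × 8.9% = 17.05%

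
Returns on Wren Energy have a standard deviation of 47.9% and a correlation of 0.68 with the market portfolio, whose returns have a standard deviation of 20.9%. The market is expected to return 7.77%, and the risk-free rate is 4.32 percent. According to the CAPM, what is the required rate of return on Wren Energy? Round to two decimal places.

9.70%

β = ρ × σ_i / σ_m = 0.68 × 47.9% / 20.9% = 1.5585
MRP = 7.77% − 4.32% = 3.45%
E(R) = 4.32% + 1.5585 × 3.45% = 9.70%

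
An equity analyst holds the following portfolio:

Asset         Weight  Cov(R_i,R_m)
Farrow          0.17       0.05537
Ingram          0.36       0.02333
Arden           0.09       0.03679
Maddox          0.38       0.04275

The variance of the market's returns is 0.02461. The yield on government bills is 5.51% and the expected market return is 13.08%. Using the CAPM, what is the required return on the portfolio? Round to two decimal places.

17.00%

β_Farrow = 0.05537 / 0.02461 = 2.2499
β_Ingram = 0.02333 / 0.02461 = 0.9480
β_Arden = 0.03679 / 0.02461 = 1.4949
β_Maddox = 0.04275 / 0.02461 = 1.7371
β_P = Σ w_i β_i = 0.17×2.2499 + 0.36×0.9480 + 0.09×1.4949 + 0.38×1.7371 = 1.5184
MRP = 13.08% − 5.51% = 7.57%
E(R_P) = R_f + β_P × MRP = 5.51% + 1.5184 × 7.57% = 17.00%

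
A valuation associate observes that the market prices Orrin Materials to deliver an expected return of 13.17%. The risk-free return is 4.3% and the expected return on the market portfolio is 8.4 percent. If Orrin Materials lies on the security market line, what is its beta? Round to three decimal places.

2.163

MRP = 8.4% − 4.3% = 4.10%
β = (E(R) − R_f) / MRP = (13.17% − 4.3%) / 4.1% = 8.87% / 4.1% = 2.163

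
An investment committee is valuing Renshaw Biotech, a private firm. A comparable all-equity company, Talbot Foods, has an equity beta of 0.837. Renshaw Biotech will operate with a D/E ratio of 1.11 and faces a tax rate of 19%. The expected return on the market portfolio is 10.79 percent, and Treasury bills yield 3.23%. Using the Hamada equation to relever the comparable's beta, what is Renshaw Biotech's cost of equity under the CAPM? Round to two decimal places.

β_L = β_U × [1 + (1 − t)(D/E)] = 0.837 × [1 + (1 − 0.19) × 1.11]
    = 0.837 × [1 + 0.81 × 1.11] = 0.837 × 1.8991 = 1.5895
MRP = 10.79% − 3.23% = 7.56%
E(R) = R_f + β_L × MRP = 3.23% + 1.5895 × 7.56% = 15.25%

15.25%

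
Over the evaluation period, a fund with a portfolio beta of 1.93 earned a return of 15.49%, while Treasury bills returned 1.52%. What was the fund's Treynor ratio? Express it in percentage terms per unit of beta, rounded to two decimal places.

Treynor = (R_P − R_f) / β_P = (15.49% − 1.52%) / 1.9300 = 13.97% / 1.9300 = 7.24%

7.24%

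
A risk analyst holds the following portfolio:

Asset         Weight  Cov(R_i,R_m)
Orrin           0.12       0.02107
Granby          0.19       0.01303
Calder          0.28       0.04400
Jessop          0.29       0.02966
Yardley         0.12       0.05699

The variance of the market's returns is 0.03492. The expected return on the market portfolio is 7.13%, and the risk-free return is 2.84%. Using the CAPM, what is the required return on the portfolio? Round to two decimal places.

β_Orrin = 0.02107 / 0.03492 = 0.6034
β_Granby = 0.01303 / 0.03492 = 0.3731
β_Calder = 0.04400 / 0.03492 = 1.2600
β_Jessop = 0.02966 / 0.03492 = 0.8494
β_Yardley = 0.05699 / 0.03492 = 1.6320
β_P = Σ w_i β_i = 0.12×0.6034 + 0.19×0.3731 + 0.28×1.2600 + 0.29×0.8494 + 0.12×1.6320 = 0.9383
MRP = 7.13% − 2.84% = 4.29%
E(R_P) = R_f + β_P × MRP = 2.84% + 0.9383 × 4.29% = 6.87%

6.87%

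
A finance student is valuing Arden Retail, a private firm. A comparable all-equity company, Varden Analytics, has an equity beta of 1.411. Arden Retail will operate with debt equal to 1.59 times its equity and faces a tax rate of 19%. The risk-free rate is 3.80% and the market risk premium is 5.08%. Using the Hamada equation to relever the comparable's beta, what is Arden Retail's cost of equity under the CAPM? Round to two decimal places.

β_L = β_U × [1 + (1 − t)(D/E)] = 1.411 × [1 + (1 − 0.19) × 1.59]
    = 1.411 × [1 + 0.81 × 1.59] = 1.411 × 2.2879 = 3.2282
E(R) = R_f + β_L × MRP = 3.80% + 3.2282 × 5.08% = 20.20%

20.20%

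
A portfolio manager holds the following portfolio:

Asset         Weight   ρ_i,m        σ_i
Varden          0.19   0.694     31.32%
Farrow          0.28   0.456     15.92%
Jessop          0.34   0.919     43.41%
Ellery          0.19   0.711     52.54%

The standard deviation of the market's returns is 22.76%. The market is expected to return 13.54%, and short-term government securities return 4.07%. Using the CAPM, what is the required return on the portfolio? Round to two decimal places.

15.23%

β_Varden = 0.694 × 31.32% / 22.76% = 0.9550
β_Farrow = 0.456 × 15.92% / 22.76% = 0.3190
β_Jessop = 0.919 × 43.41% / 22.76% = 1.7528
β_Ellery = 0.711 × 52.54% / 22.76% = 1.6413
β_P = Σ w_i β_i = 0.19×0.9550 + 0.28×0.3190 + 0.34×1.7528 + 0.19×1.6413 = 1.1786
MRP = 13.54% − 4.07% = 9.47%
E(R_P) = R_f + β_P × MRP = 4.07% + 1.1786 × 9.47% = 15.23%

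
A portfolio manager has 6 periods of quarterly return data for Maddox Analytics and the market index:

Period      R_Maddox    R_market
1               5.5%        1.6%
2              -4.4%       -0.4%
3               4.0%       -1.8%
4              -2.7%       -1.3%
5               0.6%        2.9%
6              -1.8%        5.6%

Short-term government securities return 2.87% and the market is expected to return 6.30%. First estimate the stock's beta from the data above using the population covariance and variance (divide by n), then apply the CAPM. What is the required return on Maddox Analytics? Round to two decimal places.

Mean R_i = (5.5 − 4.4 + 4.0 − 2.7 + 0.6 − 1.8) / 6 = 0.2000%
Mean R_m = (1.6 − 0.4 − 1.8 − 1.3 + 2.9 + 5.6) / 6 = 1.1000%
Σ(R_i − R̄_i)(R_m − R̄_m) = -2.7900  ⇒  Cov = -2.7900 / 6 = -0.4650
Σ(R_m − R̄_m)² = 40.1600  ⇒  Var(R_m) = 40.1600 / 6 = 6.6933
β = Cov / Var(R_m) = -0.4650 / 6.6933 = -0.0695
MRP = 6.30% − 2.87% = 3.43%
E(R) = R_f + β × MRP = 2.87% + -0.0695 × 3.43% = 2.63%

2.63%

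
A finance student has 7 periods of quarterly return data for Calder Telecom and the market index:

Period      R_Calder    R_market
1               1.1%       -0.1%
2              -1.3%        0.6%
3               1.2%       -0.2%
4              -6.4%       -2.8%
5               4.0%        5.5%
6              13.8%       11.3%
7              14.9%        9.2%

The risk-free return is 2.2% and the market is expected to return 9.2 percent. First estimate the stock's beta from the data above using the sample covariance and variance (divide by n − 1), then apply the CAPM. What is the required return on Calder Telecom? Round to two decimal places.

11.98%

Mean R_i = (1.1 − 1.3 + 1.2 − 6.4 + 4.0 + 13.8 + 14.9) / 7 = 3.9000%
Mean R_m = (-0.1 + 0.6 − 0.2 − 2.8 + 5.5 + 11.3 + 9.2) / 7 = 3.3571%
Σ(R_i − R̄_i)(R_m − R̄_m) = 240.1600  ⇒  Cov = 240.1600 / 6 = 40.0267
Σ(R_m − R̄_m)² = 171.9371  ⇒  Var(R_m) = 171.9371 / 6 = 28.6562
β = Cov / Var(R_m) = 40.0267 / 28.6562 = 1.3968
MRP = 9.2% − 2.2% = 7.00%
E(R) = R_f + β × MRP = 2.2% + 1.3968 × 7.0% = 11.98%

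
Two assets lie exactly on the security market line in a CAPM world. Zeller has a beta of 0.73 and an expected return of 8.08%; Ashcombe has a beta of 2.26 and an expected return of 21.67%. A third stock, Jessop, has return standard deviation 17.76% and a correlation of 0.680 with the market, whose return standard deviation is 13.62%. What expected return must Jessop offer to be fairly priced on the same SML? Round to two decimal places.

MRP = (21.67% − 8.08%) / (2.26 − 0.73) = 8.8824%
R_f = 8.08% − 0.73 × 8.8824% = 1.5958%
β_Jessop = ρ·σ_i/σ_m = 0.680 × 17.76 / 13.62 = 0.8867
E(R_Jessop) = R_f + β × MRP = 1.5958% + 0.8867 × 8.8824% = 9.47%

9.47%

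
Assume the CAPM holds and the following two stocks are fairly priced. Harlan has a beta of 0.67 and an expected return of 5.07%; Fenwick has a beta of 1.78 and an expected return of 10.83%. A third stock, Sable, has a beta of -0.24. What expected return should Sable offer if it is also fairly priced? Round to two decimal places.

0.35%

MRP (SML slope) = (10.83% − 5.07%) / (1.78 − 0.67) = 5.76% / 1.11 = 5.1892%
R_f (intercept) = 5.07% − 0.67 × 5.1892% = 1.5932%
E(R_Sable) = R_f + β × MRP = 1.5932% + -0.24 × 5.1892% = 0.35%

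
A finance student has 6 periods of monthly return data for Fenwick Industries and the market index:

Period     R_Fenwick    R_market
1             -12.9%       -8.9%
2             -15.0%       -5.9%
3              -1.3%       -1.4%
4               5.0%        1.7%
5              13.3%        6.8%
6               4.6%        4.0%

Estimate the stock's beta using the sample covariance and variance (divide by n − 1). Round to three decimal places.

1.782

Mean R_i = (-12.9 − 15.0 − 1.3 + 5.0 + 13.3 + 4.6) / 6 = -1.0500%
Mean R_m = (-8.9 − 5.9 − 1.4 + 1.7 + 6.8 + 4.0) / 6 = -0.6167%
Σ(R_i − R̄_i)(R_m − R̄_m) = 318.5850  ⇒  Cov = 318.5850 / 5 = 63.7170
Σ(R_m − R̄_m)² = 178.8283  ⇒  Var(R_m) = 178.8283 / 5 = 35.7657
β = Cov / Var(R_m) = 63.7170 / 35.7657 = 1.7815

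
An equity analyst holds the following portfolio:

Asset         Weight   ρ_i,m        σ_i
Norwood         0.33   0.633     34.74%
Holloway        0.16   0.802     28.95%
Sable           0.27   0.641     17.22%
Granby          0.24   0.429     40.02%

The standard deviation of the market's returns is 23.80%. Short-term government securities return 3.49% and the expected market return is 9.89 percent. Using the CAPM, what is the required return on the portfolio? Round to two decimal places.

β_Norwood = 0.633 × 34.74% / 23.80% = 0.9240
β_Holloway = 0.802 × 28.95% / 23.80% = 0.9755
β_Sable = 0.641 × 17.22% / 23.80% = 0.4638
β_Granby = 0.429 × 40.02% / 23.80% = 0.7214
β_P = Σ w_i β_i = 0.33×0.9240 + 0.16×0.9755 + 0.27×0.4638 + 0.24×0.7214 = 0.7594
MRP = 9.89% − 3.49% = 6.40%
E(R_P) = R_f + β_P × MRP = 3.49% + 0.7594 × 6.40% = 8.35%

8.35%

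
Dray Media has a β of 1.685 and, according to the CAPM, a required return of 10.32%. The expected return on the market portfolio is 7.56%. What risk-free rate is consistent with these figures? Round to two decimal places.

3.53%

E(R) = R_f + β(E(R_m) − R_f) = R_f(1 − β) + β·E(R_m)
10.32% = R_f × (1 − 1.685) + 1.685 × 7.56%
10.32% = R_f × -0.685 + 12.73860%
R_f = (10.32% − 12.73860%) / -0.685 = 3.53%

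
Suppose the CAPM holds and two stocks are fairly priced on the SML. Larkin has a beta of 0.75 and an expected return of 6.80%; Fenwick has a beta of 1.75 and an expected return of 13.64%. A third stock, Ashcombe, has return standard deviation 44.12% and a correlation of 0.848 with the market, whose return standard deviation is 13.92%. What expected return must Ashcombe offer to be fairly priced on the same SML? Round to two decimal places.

MRP = (13.64% − 6.80%) / (1.75 − 0.75) = 6.8400%
R_f = 6.80% − 0.75 × 6.8400% = 1.6700%
β_Ashcombe = ρ·σ_i/σ_m = 0.848 × 44.12 / 13.92 = 2.6878
E(R_Ashcombe) = R_f + β × MRP = 1.6700% + 2.6878 × 6.8400% = 20.05%

20.05%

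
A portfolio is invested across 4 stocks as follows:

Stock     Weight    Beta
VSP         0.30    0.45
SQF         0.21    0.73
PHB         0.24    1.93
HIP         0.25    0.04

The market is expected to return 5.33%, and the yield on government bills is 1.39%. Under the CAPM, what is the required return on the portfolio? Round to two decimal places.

β_P = Σ w_i β_i = 0.30×0.45 + 0.21×0.73 + 0.24×1.93 + 0.25×0.04 = 0.7615
MRP = 5.33% − 1.39% = 3.94%
E(R_P) = R_f + β_P × MRP = 1.39% + 0.7615 × 3.94% = 4.39%

4.39%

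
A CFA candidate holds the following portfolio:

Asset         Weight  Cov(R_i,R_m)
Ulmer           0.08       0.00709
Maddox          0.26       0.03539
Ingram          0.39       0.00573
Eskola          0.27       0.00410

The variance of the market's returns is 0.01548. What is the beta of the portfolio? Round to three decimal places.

β_Ulmer = 0.00709 / 0.01548 = 0.4580
β_Maddox = 0.03539 / 0.01548 = 2.2862
β_Ingram = 0.00573 / 0.01548 = 0.3702
β_Eskola = 0.00410 / 0.01548 = 0.2649
β_P = Σ w_i β_i = 0.08×0.4580 + 0.26×2.2862 + 0.39×0.3702 + 0.27×0.2649 = 0.8470

0.847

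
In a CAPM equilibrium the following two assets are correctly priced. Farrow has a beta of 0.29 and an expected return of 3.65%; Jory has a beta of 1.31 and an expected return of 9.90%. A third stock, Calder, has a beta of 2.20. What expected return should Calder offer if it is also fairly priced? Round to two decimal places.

15.35%

MRP (SML slope) = (9.90% − 3.65%) / (1.31 − 0.29) = 6.25% / 1.02 = 6.1275%
R_f (intercept) = 3.65% − 0.29 × 6.1275% = 1.8730%
E(R_Calder) = R_f + β × MRP = 1.8730% + 2.20 × 6.1275% = 15.35%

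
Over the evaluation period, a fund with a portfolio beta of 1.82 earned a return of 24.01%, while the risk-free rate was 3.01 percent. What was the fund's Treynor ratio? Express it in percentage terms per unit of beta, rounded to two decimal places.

Treynor = (R_P − R_f) / β_P = (24.01% − 3.01%) / 1.8200 = 21.00% / 1.8200 = 11.54%

11.54%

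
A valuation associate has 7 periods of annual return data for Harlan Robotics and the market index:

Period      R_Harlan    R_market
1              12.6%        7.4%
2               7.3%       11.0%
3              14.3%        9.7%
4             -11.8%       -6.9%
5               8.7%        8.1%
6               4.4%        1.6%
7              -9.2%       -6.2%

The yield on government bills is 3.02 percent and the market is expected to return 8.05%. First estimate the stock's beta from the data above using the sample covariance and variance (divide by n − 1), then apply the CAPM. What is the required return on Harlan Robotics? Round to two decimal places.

9.52%

Mean R_i = (12.6 + 7.3 + 14.3 − 11.8 + 8.7 + 4.4 − 9.2) / 7 = 3.7571%
Mean R_m = (7.4 + 11.0 + 9.7 − 6.9 + 8.1 + 1.6 − 6.2) / 7 = 3.5286%
Σ(R_i − R̄_i)(R_m − R̄_m) = 435.4186  ⇒  Cov = 435.4186 / 6 = 72.5698
Σ(R_m − R̄_m)² = 336.9143  ⇒  Var(R_m) = 336.9143 / 6 = 56.1524
β = Cov / Var(R_m) = 72.5698 / 56.1524 = 1.2924
MRP = 8.05% − 3.02% = 5.03%
E(R) = R_f + β × MRP = 3.02% + 1.2924 × 5.03% = 9.52%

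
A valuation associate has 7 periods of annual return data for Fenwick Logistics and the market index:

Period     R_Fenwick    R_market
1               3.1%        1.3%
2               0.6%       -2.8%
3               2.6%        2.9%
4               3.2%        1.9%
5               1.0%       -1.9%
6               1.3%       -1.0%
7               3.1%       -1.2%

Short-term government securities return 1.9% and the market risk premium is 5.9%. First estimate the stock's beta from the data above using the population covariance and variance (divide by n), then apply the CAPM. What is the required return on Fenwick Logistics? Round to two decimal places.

Mean R_i = (3.1 + 0.6 + 2.6 + 3.2 + 1.0 + 1.3 + 3.1) / 7 = 2.1286%
Mean R_m = (1.3 − 2.8 + 2.9 + 1.9 − 1.9 − 1.0 − 1.2) / 7 = -0.1143%
Σ(R_i − R̄_i)(R_m − R̄_m) = 10.7529  ⇒  Cov = 10.7529 / 7 = 1.5361
Σ(R_m − R̄_m)² = 27.5086  ⇒  Var(R_m) = 27.5086 / 7 = 3.9298
β = Cov / Var(R_m) = 1.5361 / 3.9298 = 0.3909
E(R) = R_f + β × MRP = 1.9% + 0.3909 × 5.9% = 4.21%

4.21%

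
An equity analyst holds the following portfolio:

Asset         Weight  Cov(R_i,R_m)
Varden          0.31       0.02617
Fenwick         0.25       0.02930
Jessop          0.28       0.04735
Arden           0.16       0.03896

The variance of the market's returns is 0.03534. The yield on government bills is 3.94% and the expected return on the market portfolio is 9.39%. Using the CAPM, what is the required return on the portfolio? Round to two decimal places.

9.33%

β_Varden = 0.02617 / 0.03534 = 0.7405
β_Fenwick = 0.02930 / 0.03534 = 0.8291
β_Jessop = 0.04735 / 0.03534 = 1.3398
β_Arden = 0.03896 / 0.03534 = 1.1024
β_P = Σ w_i β_i = 0.31×0.7405 + 0.25×0.8291 + 0.28×1.3398 + 0.16×1.1024 = 0.9884
MRP = 9.39% − 3.94% = 5.45%
E(R_P) = R_f + β_P × MRP = 3.94% + 0.9884 × 5.45% = 9.33%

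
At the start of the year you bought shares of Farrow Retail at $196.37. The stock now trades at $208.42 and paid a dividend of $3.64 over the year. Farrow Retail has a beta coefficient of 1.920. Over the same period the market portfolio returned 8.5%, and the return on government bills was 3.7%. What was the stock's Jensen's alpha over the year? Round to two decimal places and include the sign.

-4.93%

Realised HPR = (P1 + D1 − P0) / P0 = (208.42 + 3.64 − 196.37) / 196.37 = 15.69 / 196.37 = 7.9900%
MRP = 8.5% − 3.7% = 4.80%
CAPM required = R_f + β·MRP = 3.7% + 1.920 × 4.8% = 12.9160%
α = realised − required = 7.9900% − 12.9160% = -4.93%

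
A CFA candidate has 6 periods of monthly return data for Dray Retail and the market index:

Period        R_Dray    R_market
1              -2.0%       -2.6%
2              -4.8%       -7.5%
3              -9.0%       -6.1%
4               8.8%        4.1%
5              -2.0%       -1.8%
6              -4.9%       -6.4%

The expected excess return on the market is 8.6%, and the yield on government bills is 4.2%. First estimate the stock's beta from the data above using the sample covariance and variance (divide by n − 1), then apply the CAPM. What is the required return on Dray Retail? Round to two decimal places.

Mean R_i = (-2.0 − 4.8 − 9.0 + 8.8 − 2.0 − 4.9) / 6 = -2.3167%
Mean R_m = (-2.6 − 7.5 − 6.1 + 4.1 − 1.8 − 6.4) / 6 = -3.3833%
Σ(R_i − R̄_i)(R_m − R̄_m) = 120.1117  ⇒  Cov = 120.1117 / 5 = 24.0223
Σ(R_m − R̄_m)² = 92.5483  ⇒  Var(R_m) = 92.5483 / 5 = 18.5097
β = Cov / Var(R_m) = 24.0223 / 18.5097 = 1.2978
E(R) = R_f + β × MRP = 4.2% + 1.2978 × 8.6% = 15.36%

15.36%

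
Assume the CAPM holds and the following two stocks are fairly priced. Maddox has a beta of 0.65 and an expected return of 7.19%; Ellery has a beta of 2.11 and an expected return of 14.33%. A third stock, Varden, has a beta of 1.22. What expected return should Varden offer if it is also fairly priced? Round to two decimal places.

MRP (SML slope) = (14.33% − 7.19%) / (2.11 − 0.65) = 7.14% / 1.46 = 4.8904%
R_f (intercept) = 7.19% − 0.65 × 4.8904% = 4.0112%
E(R_Varden) = R_f + β × MRP = 4.0112% + 1.22 × 4.8904% = 9.98%

9.98%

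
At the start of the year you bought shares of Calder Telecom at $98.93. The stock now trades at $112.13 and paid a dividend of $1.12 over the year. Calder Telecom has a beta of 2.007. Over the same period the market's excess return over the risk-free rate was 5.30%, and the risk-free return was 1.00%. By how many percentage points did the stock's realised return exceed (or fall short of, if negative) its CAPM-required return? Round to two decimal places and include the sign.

+2.84%

Realised HPR = (P1 + D1 − P0) / P0 = (112.13 + 1.12 − 98.93) / 98.93 = 14.32 / 98.93 = 14.4749%
CAPM required = R_f + β·MRP = 1.00% + 2.007 × 5.30% = 11.63710%
α = realised − required = 14.4749% − 11.63710% = +2.84%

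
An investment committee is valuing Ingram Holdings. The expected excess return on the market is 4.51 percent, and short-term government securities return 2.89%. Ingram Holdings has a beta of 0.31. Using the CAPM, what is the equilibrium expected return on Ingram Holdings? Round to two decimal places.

4.29%

E(R) = R_f + β × MRP = 2.89% + 0.31 × 4.51% = 4.29%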